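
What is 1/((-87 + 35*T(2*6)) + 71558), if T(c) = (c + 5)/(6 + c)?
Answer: 18/1287073 ≈ 1.3985e-5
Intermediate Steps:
T(c) = (5 + c)/(6 + c)
1/((-87 + 35*T(2*6)) + 71558) = 1/((-87 + 35*((5 + 2*6)/(6 + 2*6))) + 71558) = 1/((-87 + 35*((5 + 12)/(6 + 12))) + 71558) = 1/((-87 + 35*(17/18)) + 71558) = 1/((-87 + 595/18) + 71558) = 1/(-971/18 + 71558) = 1/(1287073/18) = 18/1287073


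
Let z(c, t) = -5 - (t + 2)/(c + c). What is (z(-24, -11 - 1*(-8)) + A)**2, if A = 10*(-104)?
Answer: 2516125921/2304 ≈ 1.0921e+6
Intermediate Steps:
z(c, t) = -5 - (2 + t)/(2*c)
A = -1040
(z(-24, -11 - 1*(-8)) + A)**2 = ((1/2)*(-2 - (-11 - 1*(-8)) - 10*(-24))/(-24) - 1040)**2 = ((1/2)*(-1/24)*(-2 - (-11 + 8) + 240) - 1040)**2 = ((1/2)*(-1/24)*(-2 - 1*(-3) + 240) - 1040)**2 = ((1/2)*(-1/24)*(-2 + 3 + 240) - 1040)**2 = ((1/2)*(-1/24)*241 - 1040)**2 = (-241/48 - 1040)**2 = (-50161/48)**2 = 2516125921/2304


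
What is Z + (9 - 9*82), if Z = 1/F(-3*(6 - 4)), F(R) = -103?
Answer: -75088/103 ≈ -729.01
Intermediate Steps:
Z = -1/103 (Z = 1/(-103) = -1/103 ≈ -0.0097087)
Z + (9 - 9*82) = -1/103 + (9 - 9*82) = -1/103 + (9 - 738) = -1/103 - 729 = -75088/103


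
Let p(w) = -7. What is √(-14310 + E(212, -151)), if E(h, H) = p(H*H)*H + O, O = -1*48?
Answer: I*√13301 ≈ 115.33*I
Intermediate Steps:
O = -48
E(h, H) = -48 - 7*H (E(h, H) = -7*H - 48 = -48 - 7*H)
√(-14310 + E(212, -151)) = √(-14310 + (-48 - 7*(-151))) = √(-14310 + (-48 + 1057)) = √(-14310 + 1009) = √(-13301) = I*√13301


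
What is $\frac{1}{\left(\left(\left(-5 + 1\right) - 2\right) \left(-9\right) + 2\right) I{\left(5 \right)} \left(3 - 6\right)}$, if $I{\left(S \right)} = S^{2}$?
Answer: $- \frac{1}{4200} \approx -0.0002381$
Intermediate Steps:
$\frac{1}{\left(\left(\left(-5 + 1\right) - 2\right) \left(-9\right) + 2\right) I{\left(5 \right)} \left(3 - 6\right)} = \frac{1}{\left(\left(\left(-5 + 1\right) - 2\right) \left(-9\right) + 2\right) 5^{2} \left(3 - 6\right)} = \frac{1}{\left(\left(-4 - 2\right) \left(-9\right) + 2\right) 25 \left(-3\right)} = \frac{1}{\left(\left(-6\right) \left(-9\right) + 2\right) \left(-75\right)} = \frac{1}{54 + 2} \left(- \frac{1}{75}\right) = \frac{1}{56} \left(- \frac{1}{75}\right) = - \frac{1}{4200}$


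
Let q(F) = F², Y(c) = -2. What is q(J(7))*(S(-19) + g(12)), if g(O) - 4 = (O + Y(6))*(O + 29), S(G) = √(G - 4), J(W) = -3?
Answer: 3726 + 9*I*√23 ≈ 3726.0 + 43.162*I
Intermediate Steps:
S(G) = √(-4 + G)
g(O) = 4 + (-2 + O)*(29 + O) (g(O) = 4 + (O - 2)*(O + 29) = 4 + (-2 + O)*(29 + O))
q(J(7))*(S(-19) + g(12)) = (-3)²*(√(-4 - 19) + (-54 + 12² + 27*12)) = 9*(√(-23) + (-54 + 144 + 324)) = 9*(I*√23 + 414) = 9*(414 + I*√23) = 3726 + 9*I*√23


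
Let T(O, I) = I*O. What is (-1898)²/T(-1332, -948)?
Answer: 900601/315684 ≈ 2.8529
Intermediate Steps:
(-1898)²/T(-1332, -948) = (-1898)²/((-948*(-1332))) = 3602404/1262736 = 3602404*(1/1262736) = 900601/315684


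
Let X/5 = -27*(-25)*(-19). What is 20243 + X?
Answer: -43882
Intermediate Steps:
X = -64125 (X = 5*(-27*(-25)*(-19)) = 5*(675*(-19)) = 5*(-12825) = -64125)
20243 + X = 20243 - 64125 = -43882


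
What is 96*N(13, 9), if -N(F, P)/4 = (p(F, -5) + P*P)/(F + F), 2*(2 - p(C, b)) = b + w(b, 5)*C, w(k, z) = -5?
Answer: -22656/13 ≈ -1742.8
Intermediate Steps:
p(C, b) = 2 - b/2 + 5*C/2 (p(C, b) = 2 - (b - 5*C)/2 = 2 + (-b/2 + 5*C/2) = 2 - b/2 + 5*C/2)
N(F, P) = -2*(9/2 + P² + 5*F/2)/F (N(F, P) = -4*((2 - ½*(-5) + 5*F/2) + P*P)/(F + F) = -4*((2 + 5/2 + 5*F/2) + P²)/(2*F) = -4*((9/2 + 5*F/2) + P²)*1/(2*F) = -4*(9/2 + P² + 5*F/2)*1/(2*F) = -2*(9/2 + P² + 5*F/2)/F)
96*N(13, 9) = 96*((-9 - 5*13 - 2*9²)/13) = 96*((-9 - 65 - 2*81)/13) = 96*((-9 - 65 - 162)/13) = 96*((1/13)*(-236)) = 96*(-236/13) = -22656/13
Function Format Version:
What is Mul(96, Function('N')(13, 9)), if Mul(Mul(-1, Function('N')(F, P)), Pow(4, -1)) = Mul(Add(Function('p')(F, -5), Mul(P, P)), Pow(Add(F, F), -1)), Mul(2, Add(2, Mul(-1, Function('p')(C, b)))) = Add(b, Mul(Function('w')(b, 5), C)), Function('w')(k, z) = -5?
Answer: Rational(-22656, 13) ≈ -1742.8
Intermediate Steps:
Function('p')(C, b) = Add(2, Mul(Rational(-1, 2), b), Mul(Rational(5, 2), C)) (Function('p')(C, b) = Add(2, Mul(Rational(-1, 2), Add(b, Mul(-5, C)))) = Add(2, Add(Mul(Rational(-1, 2), b), Mul(Rational(5, 2), C))) = Add(2, Mul(Rational(-1, 2), b), Mul(Rational(5, 2), C)))
Function('N')(F, P) = Mul(-2, Pow(F, -1), Add(Rational(9, 2), Pow(P, 2), Mul(Rational(5, 2), F))) (Function('N')(F, P) = Mul(-4, Mul(Add(Add(2, Mul(Rational(-1, 2), -5), Mul(Rational(5, 2), F)), Mul(P, P)), Pow(Add(F, F), -1))) = Mul(-4, Mul(Add(Add(2, Rational(5, 2), Mul(Rational(5, 2), F)), Pow(P, 2)), Pow(Mul(2, F), -1))) = Mul(-4, Mul(Add(Add(Rational(9, 2), Mul(Rational(5, 2), F)), Pow(P, 2)), Mul(Rational(1, 2), Pow(F, -1)))) = Mul(-4, Mul(Add(Rational(9, 2), Pow(P, 2), Mul(Rational(5, 2), F)), Mul(Rational(1, 2), Pow(F, -1)))) = Mul(-4, Mul(Rational(1, 2), Pow(F, -1), Add(Rational(9, 2), Pow(P, 2), Mul(Rational(5, 2), F)))) = Mul(-2, Pow(F, -1), Add(Rational(9, 2), Pow(P, 2), Mul(Rational(5, 2), F))))
Mul(96, Function('N')(13, 9)) = Mul(96, Mul(Pow(13, -1), Add(-9, Mul(-5, 13), Mul(-2, Pow(9, 2))))) = Mul(96, Mul(Rational(1, 13), Add(-9, -65, Mul(-2, 81)))) = Mul(96, Mul(Rational(1, 13), Add(-9, -65, -162))) = Mul(96, Mul(Rational(1, 13), -236)) = Mul(96, Rational(-236, 13)) = Rational(-22656, 13)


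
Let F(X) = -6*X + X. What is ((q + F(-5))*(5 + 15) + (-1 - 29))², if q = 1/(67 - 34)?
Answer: 241180900/1089 ≈ 2.2147e+5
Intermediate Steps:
F(X) = -5*X
q = 1/33 ≈ 0.030303
((q + F(-5))*(5 + 15) + (-1 - 29))² = ((1/33 - 5*(-5))*(5 + 15) + (-1 - 29))² = ((1/33 + 25)*20 - 30)² = ((826/33)*20 - 30)² = (16520/33 - 30)² = (15530/33)² = 241180900/1089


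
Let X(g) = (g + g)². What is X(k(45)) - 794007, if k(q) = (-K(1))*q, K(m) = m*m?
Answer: -785907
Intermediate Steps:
K(m) = m²
k(q) = -q (k(q) = (-1*1²)*q = (-1*1)*q = -q)
X(g) = 4*g² (X(g) = (2*g)² = 4*g²)
X(k(45)) - 794007 = 4*(-1*45)² - 794007 = 4*(-45)² - 794007 = 4*2025 - 794007 = 8100 - 794007 = -785907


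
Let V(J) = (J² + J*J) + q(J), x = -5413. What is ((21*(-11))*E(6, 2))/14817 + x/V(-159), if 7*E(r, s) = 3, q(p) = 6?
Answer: -2582141/22705032 ≈ -0.11373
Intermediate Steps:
V(J) = 6 + 2*J² (V(J) = (J² + J*J) + 6 = (J² + J²) + 6 = 2*J² + 6 = 6 + 2*J²)
E(r, s) = 3/7 (E(r, s) = (⅐)*3 = 3/7)
((21*(-11))*E(6, 2))/14817 + x/V(-159) = ((21*(-11))*(3/7))/14817 - 5413/(6 + 2*(-159)²) = -231*3/7*(1/14817) - 5413/(6 + 2*25281) = -99*1/14817 - 5413/(6 + 50562) = -3/449 - 5413/50568 = -2582141/22705032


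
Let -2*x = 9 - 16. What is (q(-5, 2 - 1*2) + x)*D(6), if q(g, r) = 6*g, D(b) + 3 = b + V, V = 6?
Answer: -477/2 ≈ -238.50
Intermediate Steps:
D(b) = 3 + b (D(b) = -3 + (b + 6) = -3 + (6 + b) = 3 + b)
x = 7/2 (x = -(9 - 16)/2 = -½*(-7) = 7/2 ≈ 3.5000)
(q(-5, 2 - 1*2) + x)*D(6) = (6*(-5) + 7/2)*(3 + 6) = (-30 + 7/2)*9 = -53/2*9 = -477/2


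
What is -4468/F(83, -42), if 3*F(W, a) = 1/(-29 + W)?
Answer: -723816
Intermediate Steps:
F(W, a) = 1/(3*(-29 + W))
-4468/F(83, -42) = -4468/(1/(3*(-29 + 83))) = -4468/((1/3)/54) = -4468/((1/3)*(1/54)) = -4468/1/162 = -4468*162 = -723816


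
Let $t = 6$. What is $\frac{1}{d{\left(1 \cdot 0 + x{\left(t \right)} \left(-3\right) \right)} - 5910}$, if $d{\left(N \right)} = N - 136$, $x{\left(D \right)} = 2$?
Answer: $- \frac{1}{6052} \approx -0.00016523$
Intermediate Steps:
$d{\left(N \right)} = -136 + N$
$\frac{1}{d{\left(1 \cdot 0 + x{\left(t \right)} \left(-3\right) \right)} - 5910} = \frac{1}{\left(-136 + \left(1 \cdot 0 + 2 \left(-3\right)\right)\right) - 5910} = \frac{1}{\left(-136 + \left(0 - 6\right)\right) - 5910} = \frac{1}{\left(-136 - 6\right) - 5910} = \frac{1}{-142 - 5910} = \frac{1}{-6052} = - \frac{1}{6052}$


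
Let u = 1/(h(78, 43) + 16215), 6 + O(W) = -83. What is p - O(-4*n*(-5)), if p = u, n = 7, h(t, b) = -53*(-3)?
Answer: 1457287/16374 ≈ 89.000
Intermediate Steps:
h(t, b) = 159
O(W) = -89 (O(W) = -6 - 83 = -89)
u = 1/16374 (u = 1/(159 + 16215) = 1/16374 ≈ 6.1072e-5)
p = 1/16374 ≈ 6.1072e-5
p - O(-4*n*(-5)) = 1/16374 - 1*(-89) = 1/16374 + 89 = 1457287/16374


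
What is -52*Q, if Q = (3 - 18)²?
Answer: -11700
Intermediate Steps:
Q = 225 (Q = (-15)² = 225)
-52*Q = -52*225 = -11700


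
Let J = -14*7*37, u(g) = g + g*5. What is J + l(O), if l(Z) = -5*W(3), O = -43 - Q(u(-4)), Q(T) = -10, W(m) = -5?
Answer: -3601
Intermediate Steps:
u(g) = 6*g (u(g) = g + 5*g = 6*g)
O = -33 (O = -43 - 1*(-10) = -43 + 10 = -33)
J = -3626 (J = -98*37 = -3626)
l(Z) = 25 (l(Z) = -5*(-5) = 25)
J + l(O) = -3626 + 25 = -3601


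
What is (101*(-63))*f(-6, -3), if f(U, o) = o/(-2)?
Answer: -19089/2 ≈ -9544.5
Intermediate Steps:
f(U, o) = -o/2 (f(U, o) = o*(-½) = -o/2)
(101*(-63))*f(-6, -3) = (101*(-63))*(-½*(-3)) = -6363*3/2 = -19089/2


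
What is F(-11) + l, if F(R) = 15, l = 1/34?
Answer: 511/34 ≈ 15.029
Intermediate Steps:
l = 1/34 ≈ 0.029412
F(-11) + l = 15 + 1/34 = 511/34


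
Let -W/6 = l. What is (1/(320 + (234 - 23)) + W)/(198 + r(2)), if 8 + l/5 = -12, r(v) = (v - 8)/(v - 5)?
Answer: 318601/106200 ≈ 3.0000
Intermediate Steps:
r(v) = (-8 + v)/(-5 + v)
l = -100 (l = -40 + 5*(-12) = -40 - 60 = -100)
W = 600 (W = -6*(-100) = 600)
(1/(320 + (234 - 23)) + W)/(198 + r(2)) = (1/(320 + (234 - 23)) + 600)/(198 + (-8 + 2)/(-5 + 2)) = (1/(320 + 211) + 600)/(198 - 6/(-3)) = (1/531 + 600)/(198 - 1/3*(-6)) = (1/531 + 600)/(198 + 2) = (318601/531)/200 = (318601/531)*(1/200) = 318601/106200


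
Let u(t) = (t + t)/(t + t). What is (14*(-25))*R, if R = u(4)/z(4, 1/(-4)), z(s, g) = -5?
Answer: 70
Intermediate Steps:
u(t) = 1 (u(t) = (2*t)/((2*t)) = (2*t)*(1/(2*t)) = 1)
R = -1/5 (R = 1/(-5) = 1*(-1/5) = -1/5 ≈ -0.20000)
(14*(-25))*R = (14*(-25))*(-1/5) = -350*(-1/5) = 70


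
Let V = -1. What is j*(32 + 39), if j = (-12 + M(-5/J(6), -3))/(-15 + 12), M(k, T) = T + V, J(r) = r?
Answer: 1136/3 ≈ 378.67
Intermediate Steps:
M(k, T) = -1 + T (M(k, T) = T - 1 = -1 + T)
j = 16/3 (j = (-12 + (-1 - 3))/(-15 + 12) = (-12 - 4)/(-3) = -16*(-⅓) = 16/3 ≈ 5.3333)
j*(32 + 39) = 16*(32 + 39)/3 = (16/3)*71 = 1136/3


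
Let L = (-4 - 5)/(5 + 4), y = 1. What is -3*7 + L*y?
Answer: -22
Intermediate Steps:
L = -1 (L = -9/9 = -9*⅑ = -1)
-3*7 + L*y = -3*7 - 1*1 = -21 - 1 = -22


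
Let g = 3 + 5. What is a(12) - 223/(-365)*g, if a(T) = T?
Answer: 6164/365 ≈ 16.888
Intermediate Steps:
g = 8
a(12) - 223/(-365)*g = 12 - 223/(-365)*8 = 12 - 223*(-1/365)*8 = 12 - (-223)*8/365 = 12 - 1*(-1784/365) = 12 + 1784/365 = 6164/365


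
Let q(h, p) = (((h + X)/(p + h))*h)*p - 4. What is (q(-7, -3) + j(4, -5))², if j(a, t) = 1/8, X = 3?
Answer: 32761/1600 ≈ 20.476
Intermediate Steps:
j(a, t) = ⅛ (j(a, t) = 1*(⅛) = ⅛)
q(h, p) = -4 + h*p*(3 + h)/(h + p) (q(h, p) = (((h + 3)/(p + h))*h)*p - 4 = (((3 + h)/(h + p))*h)*p - 4 = (h*(3 + h)/(h + p))*p - 4 = h*p*(3 + h)/(h + p) - 4 = -4 + h*p*(3 + h)/(h + p))
(q(-7, -3) + j(4, -5))² = ((-4*(-7) - 4*(-3) - 3*(-7)² + 3*(-7)*(-3))/(-7 - 3) + ⅛)² = ((28 + 12 - 3*49 + 63)/(-10) + ⅛)² = (-(28 + 12 - 147 + 63)/10 + ⅛)² = (-⅒*(-44) + ⅛)² = (22/5 + ⅛)² = (181/40)² = 32761/1600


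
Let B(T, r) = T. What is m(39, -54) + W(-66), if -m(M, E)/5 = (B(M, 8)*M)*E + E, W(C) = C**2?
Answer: 415296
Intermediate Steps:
m(M, E) = -5*E - 5*E*M**2 (m(M, E) = -5*((M*M)*E + E) = -5*(M**2*E + E) = -5*(E*M**2 + E) = -5*(E + E*M**2) = -5*E - 5*E*M**2)
m(39, -54) + W(-66) = -5*(-54)*(1 + 39**2) + (-66)**2 = -5*(-54)*(1 + 1521) + 4356 = -5*(-54)*1522 + 4356 = 410940 + 4356 = 415296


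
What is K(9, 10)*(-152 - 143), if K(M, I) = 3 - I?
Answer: 2065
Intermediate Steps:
K(9, 10)*(-152 - 143) = (3 - 1*10)*(-152 - 143) = (3 - 10)*(-295) = -7*(-295) = 2065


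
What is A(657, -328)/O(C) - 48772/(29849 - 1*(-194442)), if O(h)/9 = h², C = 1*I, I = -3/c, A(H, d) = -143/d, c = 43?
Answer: 58008335941/5958963288 ≈ 9.7346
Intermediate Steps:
I = -3/43 ≈ -0.069767
C = -3/43 (C = 1*(-3/43) = -3/43 ≈ -0.069767)
O(h) = 9*h²
A(657, -328)/O(C) - 48772/(29849 - 1*(-194442)) = (-143/(-328))/((9*(-3/43)²)) - 48772/(29849 - 1*(-194442)) = (-143*(-1/328))/((9*(9/1849))) - 48772/(29849 + 194442) = 143/(328*(81/1849)) - 48772/224291 = (143/328)*(1849/81) - 48772*1/224291 = 264407/26568 - 48772/224291 = 58008335941/5958963288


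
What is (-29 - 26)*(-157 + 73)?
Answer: 4620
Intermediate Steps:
(-29 - 26)*(-157 + 73) = -55*(-84) = 4620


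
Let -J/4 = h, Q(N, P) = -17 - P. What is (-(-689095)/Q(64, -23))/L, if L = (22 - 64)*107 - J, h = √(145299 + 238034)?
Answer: -46921105/1278428 - 62645*√383333/1917642 ≈ -56.928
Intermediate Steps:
h = √383333 ≈ 619.14
J = -4*√383333 ≈ -2476.6
L = -4494 + 4*√383333 (L = (22 - 64)*107 - (-4)*√383333 = -42*107 + 4*√383333 = -4494 + 4*√383333 ≈ -2017.4)
(-(-689095)/Q(64, -23))/L = (-(-689095)/(-17 - 1*(-23)))/(-4494 + 4*√383333) = (-(-689095)/(-17 + 23))/(-4494 + 4*√383333) = (-(-689095)/6)/(-4494 + 4*√383333) = (-67*(-10285/6))/(-4494 + 4*√383333) = 689095/(6*(-4494 + 4*√383333))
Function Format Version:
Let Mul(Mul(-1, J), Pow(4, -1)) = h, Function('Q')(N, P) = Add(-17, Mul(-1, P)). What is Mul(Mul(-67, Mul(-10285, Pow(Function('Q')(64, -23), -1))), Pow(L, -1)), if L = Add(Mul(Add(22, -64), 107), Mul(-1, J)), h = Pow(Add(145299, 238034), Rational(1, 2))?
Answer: Add(Rational(-46921105, 1278428), Mul(Rational(-62645, 1917642), Pow(383333, Rational(1, 2)))) ≈ -56.928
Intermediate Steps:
h = Pow(383333, Rational(1, 2)) ≈ 619.14
J = Mul(-4, Pow(383333, Rational(1, 2))) ≈ -2476.6
L = Add(-4494, Mul(4, Pow(383333, Rational(1, 2)))) (L = Add(Mul(Add(22, -64), 107), Mul(-1, Mul(-4, Pow(383333, Rational(1, 2))))) = Add(Mul(-42, 107), Mul(4, Pow(383333, Rational(1, 2)))) = Add(-4494, Mul(4, Pow(383333, Rational(1, 2)))) ≈ -2017.4)
Mul(Mul(-67, Mul(-10285, Pow(Function('Q')(64, -23), -1))), Pow(L, -1)) = Mul(Mul(-67, Mul(-10285, Pow(Add(-17, Mul(-1, -23)), -1))), Pow(Add(-4494, Mul(4, Pow(383333, Rational(1, 2)))), -1)) = Mul(Mul(-67, Mul(-10285, Pow(Add(-17, 23), -1))), Pow(Add(-4494, Mul(4, Pow(383333, Rational(1, 2)))), -1)) = Mul(Mul(-67, Mul(-10285, Pow(6, -1))), Pow(Add(-4494, Mul(4, Pow(383333, Rational(1, 2)))), -1)) = Mul(Mul(-67, Mul(-10285, Rational(1, 6))), Pow(Add(-4494, Mul(4, Pow(383333, Rational(1, 2)))), -1)) = Mul(Mul(-67, Rational(-10285, 6)), Pow(Add(-4494, Mul(4, Pow(383333, Rational(1, 2)))), -1)) = Mul(Rational(689095, 6), Pow(Add(-4494, Mul(4, Pow(383333, Rational(1, 2)))), -1))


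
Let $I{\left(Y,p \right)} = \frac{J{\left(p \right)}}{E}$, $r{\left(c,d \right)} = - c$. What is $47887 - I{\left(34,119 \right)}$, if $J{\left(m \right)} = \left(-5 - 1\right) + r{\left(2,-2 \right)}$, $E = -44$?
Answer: $\frac{526755}{11} \approx 47887.0$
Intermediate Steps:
$J{\left(m \right)} = -8$ ($J{\left(m \right)} = \left(-5 - 1\right) - 2 = -6 - 2 = -8$)
$I{\left(Y,p \right)} = \frac{2}{11}$ ($I{\left(Y,p \right)} = - \frac{8}{-44} = \left(-8\right) \left(- \frac{1}{44}\right) = \frac{2}{11}$)
$47887 - I{\left(34,119 \right)} = 47887 - \frac{2}{11} = \frac{526755}{11}$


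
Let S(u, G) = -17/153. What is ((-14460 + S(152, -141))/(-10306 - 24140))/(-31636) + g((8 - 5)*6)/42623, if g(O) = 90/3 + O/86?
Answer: 1136505016277/1634115156256296 ≈ 0.00069549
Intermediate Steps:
S(u, G) = -1/9 (S(u, G) = -17*1/153 = -1/9)
g(O) = 30 + O/86 (g(O) = 90*(1/3) + O*(1/86) = 30 + O/86)
((-14460 + S(152, -141))/(-10306 - 24140))/(-31636) + g((8 - 5)*6)/42623 = ((-14460 - 1/9)/(-10306 - 24140))/(-31636) + (30 + ((8 - 5)*6)/86)/42623 = -130141/9/(-34446)*(-1/31636) + (30 + (3*6)/86)*(1/42623) = -130141/9*(-1/34446)*(-1/31636) + (30 + (1/86)*18)*(1/42623) = (130141/310014)*(-1/31636) + (30 + 9/43)*(1/42623) = -11831/891600264 + (1299/43)*(1/42623) = -11831/891600264 + 1299/1832789 = 1136505016277/1634115156256296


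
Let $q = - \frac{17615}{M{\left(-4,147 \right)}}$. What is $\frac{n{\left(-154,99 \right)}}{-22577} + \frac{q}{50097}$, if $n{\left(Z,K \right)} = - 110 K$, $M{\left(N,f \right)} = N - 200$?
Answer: $\frac{111691185175}{230732153676} \approx 0.48407$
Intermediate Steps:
$M{\left(N,f \right)} = -200 + N$
$q = \frac{17615}{204}$ ($q = - \frac{17615}{-200 - 4} = - \frac{17615}{-204} = \left(-17615\right) \left(- \frac{1}{204}\right) = \frac{17615}{204} \approx 86.348$)
$\frac{n{\left(-154,99 \right)}}{-22577} + \frac{q}{50097} = \frac{\left(-110\right) 99}{-22577} + \frac{17615}{204 \cdot 50097} = \left(-10890\right) \left(- \frac{1}{22577}\right) + \frac{17615}{204} \cdot \frac{1}{50097} = \frac{10890}{22577} + \frac{17615}{10219788} = \frac{111691185175}{230732153676}$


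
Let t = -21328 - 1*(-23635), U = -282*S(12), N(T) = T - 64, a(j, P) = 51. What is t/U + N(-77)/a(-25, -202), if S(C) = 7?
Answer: -43999/11186 ≈ -3.9334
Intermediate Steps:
N(T) = -64 + T
U = -1974 (U = -282*7 = -1974)
t = 2307 (t = -21328 + 23635 = 2307)
t/U + N(-77)/a(-25, -202) = 2307/(-1974) + (-64 - 77)/51 = 2307*(-1/1974) - 141*1/51 = -769/658 - 47/17 = -43999/11186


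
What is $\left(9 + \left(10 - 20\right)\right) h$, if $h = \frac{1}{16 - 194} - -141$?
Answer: $- \frac{25097}{178} \approx -140.99$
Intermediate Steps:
$h = \frac{25097}{178}$ ($h = \frac{1}{-178} + 141 = - \frac{1}{178} + 141 = \frac{25097}{178} \approx 140.99$)
$\left(9 + \left(10 - 20\right)\right) h = \left(9 + \left(10 - 20\right)\right) \frac{25097}{178} = \left(9 - 10\right) \frac{25097}{178} = \left(-1\right) \frac{25097}{178} = - \frac{25097}{178}$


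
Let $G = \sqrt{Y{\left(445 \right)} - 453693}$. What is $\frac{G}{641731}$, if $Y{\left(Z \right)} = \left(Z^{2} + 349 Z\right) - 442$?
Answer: $\frac{i \sqrt{100805}}{641731} \approx 0.00049475 i$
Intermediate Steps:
$Y{\left(Z \right)} = -442 + Z^{2} + 349 Z$
$G = i \sqrt{100805}$ ($G = \sqrt{\left(-442 + 445^{2} + 349 \cdot 445\right) - 453693} = \sqrt{\left(-442 + 198025 + 155305\right) - 453693} = \sqrt{352888 - 453693} = \sqrt{-100805} = i \sqrt{100805} \approx 317.5 i$)
$\frac{G}{641731} = \frac{i \sqrt{100805}}{641731}$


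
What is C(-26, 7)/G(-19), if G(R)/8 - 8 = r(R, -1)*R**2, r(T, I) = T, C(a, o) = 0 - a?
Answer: -1/2108 ≈ -0.00047438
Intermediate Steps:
C(a, o) = -a
G(R) = 64 + 8*R**3 (G(R) = 64 + 8*(R*R**2) = 64 + 8*R**3)
C(-26, 7)/G(-19) = (-1*(-26))/(64 + 8*(-19)**3) = 26/(64 + 8*(-6859)) = 26/(64 - 54872) = 26/(-54808) = 26*(-1/54808) = -1/2108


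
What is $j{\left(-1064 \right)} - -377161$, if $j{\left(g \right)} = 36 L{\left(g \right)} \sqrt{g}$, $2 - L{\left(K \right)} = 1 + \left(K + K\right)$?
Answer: $377161 + 153288 i \sqrt{266} \approx 3.7716 \cdot 10^{5} + 2.5001 \cdot 10^{6} i$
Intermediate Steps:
$L{\left(K \right)} = 1 - 2 K$ ($L{\left(K \right)} = 2 - \left(1 + \left(K + K\right)\right) = 2 - \left(1 + 2 K\right) = 1 - 2 K$)
$j{\left(g \right)} = \sqrt{g} \left(36 - 72 g\right)$ ($j{\left(g \right)} = 36 \left(1 - 2 g\right) \sqrt{g} = \left(36 - 72 g\right) \sqrt{g} = \sqrt{g} \left(36 - 72 g\right)$)
$j{\left(-1064 \right)} - -377161 = \sqrt{-1064} \left(36 - -76608\right) - -377161 = 2 i \sqrt{266} \left(36 + 76608\right) + 377161 = 2 i \sqrt{266} \cdot 76644 + 377161 = 153288 i \sqrt{266} + 377161 = 377161 + 153288 i \sqrt{266}$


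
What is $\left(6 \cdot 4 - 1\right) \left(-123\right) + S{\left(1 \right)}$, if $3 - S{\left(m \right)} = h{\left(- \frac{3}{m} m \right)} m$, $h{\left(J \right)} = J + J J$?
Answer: $-2832$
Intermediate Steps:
$h{\left(J \right)} = J + J^{2}$
$S{\left(m \right)} = 3 - 6 m$ ($S{\left(m \right)} = 3 - - \frac{3}{m} m \left(1 + - \frac{3}{m} m\right) m = 3 - - 3 \left(1 - 3\right) m = 3 - \left(-3\right) \left(-2\right) m = 3 - 6 m$)
$\left(6 \cdot 4 - 1\right) \left(-123\right) + S{\left(1 \right)} = \left(6 \cdot 4 - 1\right) \left(-123\right) + \left(3 - 6\right) = \left(24 - 1\right) \left(-123\right) + \left(3 - 6\right) = 23 \left(-123\right) - 3 = -2829 - 3 = -2832$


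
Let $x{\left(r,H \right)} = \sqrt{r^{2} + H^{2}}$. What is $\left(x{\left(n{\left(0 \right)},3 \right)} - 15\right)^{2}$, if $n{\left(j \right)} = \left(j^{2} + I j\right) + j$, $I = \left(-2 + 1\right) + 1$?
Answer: $144$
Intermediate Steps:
$I = 0$ ($I = -1 + 1 = 0$)
$n{\left(j \right)} = j + j^{2}$ ($n{\left(j \right)} = \left(j^{2} + 0 j\right) + j = \left(j^{2} + 0\right) + j = j^{2} + j = j + j^{2}$)
$x{\left(r,H \right)} = \sqrt{H^{2} + r^{2}}$
$\left(x{\left(n{\left(0 \right)},3 \right)} - 15\right)^{2} = \left(\sqrt{3^{2} + \left(0 \left(1 + 0\right)\right)^{2}} - 15\right)^{2} = \left(\sqrt{9 + \left(0 \cdot 1\right)^{2}} - 15\right)^{2} = \left(\sqrt{9 + 0^{2}} - 15\right)^{2} = \left(\sqrt{9 + 0} - 15\right)^{2} = \left(\sqrt{9} - 15\right)^{2} = \left(3 - 15\right)^{2} = \left(-12\right)^{2} = 144$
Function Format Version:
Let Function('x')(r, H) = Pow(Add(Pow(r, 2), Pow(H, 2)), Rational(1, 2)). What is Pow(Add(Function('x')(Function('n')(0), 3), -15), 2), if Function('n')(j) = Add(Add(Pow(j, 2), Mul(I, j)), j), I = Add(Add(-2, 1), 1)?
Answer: 144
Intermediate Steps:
I = 0 (I = Add(-1, 1) = 0)
Function('n')(j) = Add(j, Pow(j, 2)) (Function('n')(j) = Add(Add(Pow(j, 2), Mul(0, j)), j) = Add(Add(Pow(j, 2), 0), j) = Add(Pow(j, 2), j) = Add(j, Pow(j, 2)))
Function('x')(r, H) = Pow(Add(Pow(H, 2), Pow(r, 2)), Rational(1, 2))
Pow(Add(Function('x')(Function('n')(0), 3), -15), 2) = Pow(Add(Pow(Add(Pow(3, 2), Pow(Mul(0, Add(1, 0)), 2)), Rational(1, 2)), -15), 2) = Pow(Add(Pow(Add(9, Pow(Mul(0, 1), 2)), Rational(1, 2)), -15), 2) = Pow(Add(Pow(Add(9, Pow(0, 2)), Rational(1, 2)), -15), 2) = Pow(Add(Pow(Add(9, 0), Rational(1, 2)), -15), 2) = Pow(Add(Pow(9, Rational(1, 2)), -15), 2) = Pow(Add(3, -15), 2) = Pow(-12, 2) = 144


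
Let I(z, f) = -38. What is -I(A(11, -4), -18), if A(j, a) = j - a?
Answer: 38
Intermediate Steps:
-I(A(11, -4), -18) = -1*(-38) = 38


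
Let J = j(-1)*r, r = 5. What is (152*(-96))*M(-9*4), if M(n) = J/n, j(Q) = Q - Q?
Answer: 0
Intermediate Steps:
j(Q) = 0
J = 0 (J = 0*5 = 0)
M(n) = 0 (M(n) = 0/n = 0)
(152*(-96))*M(-9*4) = (152*(-96))*0 = -14592*0 = 0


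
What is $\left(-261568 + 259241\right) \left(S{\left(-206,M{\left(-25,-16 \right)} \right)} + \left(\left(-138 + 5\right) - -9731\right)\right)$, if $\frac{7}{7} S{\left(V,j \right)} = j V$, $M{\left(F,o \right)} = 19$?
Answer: $-13226668$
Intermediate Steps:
$S{\left(V,j \right)} = V j$ ($S{\left(V,j \right)} = j V = V j$)
$\left(-261568 + 259241\right) \left(S{\left(-206,M{\left(-25,-16 \right)} \right)} + \left(\left(-138 + 5\right) - -9731\right)\right) = \left(-261568 + 259241\right) \left(\left(-206\right) 19 + \left(\left(-138 + 5\right) - -9731\right)\right) = - 2327 \left(-3914 + \left(-133 + 9731\right)\right) = - 2327 \left(-3914 + 9598\right) = \left(-2327\right) 5684 = -13226668$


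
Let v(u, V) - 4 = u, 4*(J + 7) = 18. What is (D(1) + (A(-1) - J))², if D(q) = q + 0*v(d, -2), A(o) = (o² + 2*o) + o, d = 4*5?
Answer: 9/4 ≈ 2.2500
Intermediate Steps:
J = -5/2 (J = -7 + (¼)*18 = -7 + 9/2 = -5/2 ≈ -2.5000)
d = 20
v(u, V) = 4 + u
A(o) = o² + 3*o
D(q) = q (D(q) = q + 0*(4 + 20) = q + 0*24 = q + 0 = q)
(D(1) + (A(-1) - J))² = (1 + (-(3 - 1) - 1*(-5/2)))² = (1 + (-1*2 + 5/2))² = (1 + (-2 + 5/2))² = (1 + ½)² = (3/2)² = 9/4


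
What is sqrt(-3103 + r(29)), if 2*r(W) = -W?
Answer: I*sqrt(12470)/2 ≈ 55.835*I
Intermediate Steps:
r(W) = -W/2 (r(W) = (-W)/2 = -W/2)
sqrt(-3103 + r(29)) = sqrt(-3103 - 1/2*29) = sqrt(-3103 - 29/2) = sqrt(-6235/2) = I*sqrt(12470)/2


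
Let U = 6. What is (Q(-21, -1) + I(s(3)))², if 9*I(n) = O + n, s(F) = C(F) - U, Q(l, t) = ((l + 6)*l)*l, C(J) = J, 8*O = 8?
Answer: 3544654369/81 ≈ 4.3761e+7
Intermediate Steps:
O = 1 (O = (⅛)*8 = 1)
Q(l, t) = l²*(6 + l) (Q(l, t) = ((6 + l)*l)*l = (l*(6 + l))*l = l²*(6 + l))
s(F) = -6 + F (s(F) = F - 1*6 = F - 6 = -6 + F)
I(n) = ⅑ + n/9 (I(n) = (1 + n)/9 = ⅑ + n/9)
(Q(-21, -1) + I(s(3)))² = ((-21)²*(6 - 21) + (⅑ + (-6 + 3)/9))² = (441*(-15) + (⅑ + (⅑)*(-3)))² = (-6615 + (⅑ - ⅓))² = (-6615 - 2/9)² = (-59537/9)² = 3544654369/81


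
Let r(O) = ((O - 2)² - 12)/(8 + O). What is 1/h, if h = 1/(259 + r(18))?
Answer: 3489/13 ≈ 268.38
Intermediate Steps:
r(O) = (-12 + (-2 + O)²)/(8 + O) (r(O) = ((-2 + O)² - 12)/(8 + O) = (-12 + (-2 + O)²)/(8 + O))
h = 13/3489 (h = 1/(259 + (-12 + (-2 + 18)²)/(8 + 18)) = 1/(259 + (-12 + 16²)/26) = 1/(259 + (-12 + 256)/26) = 1/(259 + (1/26)*244) = 1/(259 + 122/13) = 1/(3489/13) = 13/3489 ≈ 0.0037260)
1/h = 1/(13/3489) = 3489/13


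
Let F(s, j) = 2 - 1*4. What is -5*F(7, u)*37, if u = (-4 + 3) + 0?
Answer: 370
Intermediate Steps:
u = -1 (u = -1 + 0 = -1)
F(s, j) = -2 (F(s, j) = 2 - 4 = -2)
-5*F(7, u)*37 = -5*(-2)*37 = 10*37 = 370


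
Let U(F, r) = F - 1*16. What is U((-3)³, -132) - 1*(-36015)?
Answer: 35972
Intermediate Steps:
U(F, r) = -16 + F (U(F, r) = F - 16 = -16 + F)
U((-3)³, -132) - 1*(-36015) = (-16 + (-3)³) - 1*(-36015) = (-16 - 27) + 36015 = -43 + 36015 = 35972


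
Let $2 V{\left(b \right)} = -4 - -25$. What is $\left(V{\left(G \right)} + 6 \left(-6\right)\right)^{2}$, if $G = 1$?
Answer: $\frac{2601}{4} \approx 650.25$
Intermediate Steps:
$V{\left(b \right)} = \frac{21}{2}$ ($V{\left(b \right)} = \frac{-4 - -25}{2} = \frac{-4 + 25}{2} = \frac{1}{2} \cdot 21 = \frac{21}{2}$)
$\left(V{\left(G \right)} + 6 \left(-6\right)\right)^{2} = \left(\frac{21}{2} + 6 \left(-6\right)\right)^{2} = \left(\frac{21}{2} - 36\right)^{2} = \left(- \frac{51}{2}\right)^{2} = \frac{2601}{4}$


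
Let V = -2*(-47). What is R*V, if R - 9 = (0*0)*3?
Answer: 846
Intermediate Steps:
V = 94
R = 9 (R = 9 + (0*0)*3 = 9 + 0*3 = 9 + 0 = 9)
R*V = 9*94 = 846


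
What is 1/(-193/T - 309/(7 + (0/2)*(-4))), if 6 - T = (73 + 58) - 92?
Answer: -231/8846 ≈ -0.026114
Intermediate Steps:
T = -33 (T = 6 - ((73 + 58) - 92) = 6 - (131 - 92) = 6 - 1*39 = 6 - 39 = -33)
1/(-193/T - 309/(7 + (0/2)*(-4))) = 1/(-193/(-33) - 309/(7 + (0/2)*(-4))) = 1/(-193*(-1/33) - 309/(7 + (0*(½))*(-4))) = 1/(193/33 - 309/(7 + 0*(-4))) = 1/(193/33 - 309/(7 + 0)) = 1/(193/33 - 309/7) = 1/(-8846/231) = -231/8846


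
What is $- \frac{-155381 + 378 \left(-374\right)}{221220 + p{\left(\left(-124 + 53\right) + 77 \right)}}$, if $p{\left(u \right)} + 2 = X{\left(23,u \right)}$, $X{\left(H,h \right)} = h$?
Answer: $\frac{296753}{221224} \approx 1.3414$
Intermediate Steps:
$p{\left(u \right)} = -2 + u$
$- \frac{-155381 + 378 \left(-374\right)}{221220 + p{\left(\left(-124 + 53\right) + 77 \right)}} = - \frac{-155381 + 378 \left(-374\right)}{221220 + \left(-2 + \left(\left(-124 + 53\right) + 77\right)\right)} = - \frac{-155381 - 141372}{221220 + \left(-2 + \left(-71 + 77\right)\right)} = - \frac{-296753}{221220 + \left(-2 + 6\right)} = - \frac{-296753}{221220 + 4} = - \frac{-296753}{221224} = \left(-1\right) \left(- \frac{296753}{221224}\right) = \frac{296753}{221224}$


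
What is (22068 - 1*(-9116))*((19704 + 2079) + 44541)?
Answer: 2068247616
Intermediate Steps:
(22068 - 1*(-9116))*((19704 + 2079) + 44541) = (22068 + 9116)*(21783 + 44541) = 31184*66324 = 2068247616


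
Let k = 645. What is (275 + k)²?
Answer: 846400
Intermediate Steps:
(275 + k)² = (275 + 645)² = 920² = 846400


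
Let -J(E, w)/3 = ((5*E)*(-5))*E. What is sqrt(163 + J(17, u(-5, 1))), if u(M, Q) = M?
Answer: sqrt(21838) ≈ 147.78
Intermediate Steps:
J(E, w) = 75*E**2 (J(E, w) = -3*(5*E)*(-5)*E = -3*(-25*E)*E = -(-75)*E**2 = 75*E**2)
sqrt(163 + J(17, u(-5, 1))) = sqrt(163 + 75*17**2) = sqrt(163 + 75*289) = sqrt(163 + 21675) = sqrt(21838)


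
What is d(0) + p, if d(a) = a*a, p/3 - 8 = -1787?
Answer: -5337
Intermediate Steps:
p = -5337 (p = 24 + 3*(-1787) = 24 - 5361 = -5337)
d(a) = a²
d(0) + p = 0² - 5337 = 0 - 5337 = -5337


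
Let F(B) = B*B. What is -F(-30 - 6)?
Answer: -1296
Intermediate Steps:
F(B) = B**2
-F(-30 - 6) = -(-30 - 6)**2 = -1*(-36)**2 = -1*1296 = -1296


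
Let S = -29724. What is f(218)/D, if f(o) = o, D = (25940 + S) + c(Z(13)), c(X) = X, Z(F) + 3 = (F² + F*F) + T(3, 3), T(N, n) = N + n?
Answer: -218/3443 ≈ -0.063317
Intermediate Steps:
Z(F) = 3 + 2*F² (Z(F) = -3 + ((F² + F*F) + (3 + 3)) = -3 + ((F² + F²) + 6) = -3 + (2*F² + 6) = -3 + (6 + 2*F²) = 3 + 2*F²)
D = -3443 (D = (25940 - 29724) + (3 + 2*13²) = -3784 + (3 + 2*169) = -3784 + (3 + 338) = -3784 + 341 = -3443)
f(218)/D = 218/(-3443) = 218*(-1/3443) = -218/3443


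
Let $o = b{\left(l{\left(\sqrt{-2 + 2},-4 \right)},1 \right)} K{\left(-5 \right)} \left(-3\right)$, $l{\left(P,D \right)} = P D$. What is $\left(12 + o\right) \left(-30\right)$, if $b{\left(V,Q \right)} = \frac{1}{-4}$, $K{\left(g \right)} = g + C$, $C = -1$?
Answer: $-225$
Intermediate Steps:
$l{\left(P,D \right)} = D P$
$K{\left(g \right)} = -1 + g$ ($K{\left(g \right)} = g - 1 = -1 + g$)
$b{\left(V,Q \right)} = - \frac{1}{4}$
$o = - \frac{9}{2}$ ($o = - \frac{-1 - 5}{4} \left(-3\right) = \left(- \frac{1}{4}\right) \left(-6\right) \left(-3\right) = \frac{3}{2} \left(-3\right) = - \frac{9}{2} \approx -4.5$)
$\left(12 + o\right) \left(-30\right) = \left(12 - \frac{9}{2}\right) \left(-30\right) = \frac{15}{2} \left(-30\right) = -225$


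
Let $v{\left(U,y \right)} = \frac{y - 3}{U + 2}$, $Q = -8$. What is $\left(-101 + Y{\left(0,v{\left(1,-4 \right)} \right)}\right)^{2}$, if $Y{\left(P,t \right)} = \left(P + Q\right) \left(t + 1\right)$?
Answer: $\frac{73441}{9} \approx 8160.1$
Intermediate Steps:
$v{\left(U,y \right)} = \frac{-3 + y}{2 + U}$
$Y{\left(P,t \right)} = \left(1 + t\right) \left(-8 + P\right)$ ($Y{\left(P,t \right)} = \left(P - 8\right) \left(t + 1\right) = \left(-8 + P\right) \left(1 + t\right) = \left(1 + t\right) \left(-8 + P\right)$)
$\left(-101 + Y{\left(0,v{\left(1,-4 \right)} \right)}\right)^{2} = \left(-101 + \left(-8 + 0 - 8 \frac{-3 - 4}{2 + 1} + 0 \frac{-3 - 4}{2 + 1}\right)\right)^{2} = \left(-101 + \left(-8 + 0 - 8 \cdot \frac{1}{3} \left(-7\right) + 0 \cdot \frac{1}{3} \left(-7\right)\right)\right)^{2} = \left(-101 + \left(-8 + 0 - - \frac{56}{3} + 0 \left(- \frac{7}{3}\right)\right)\right)^{2} = \left(-101 + \left(-8 + 0 + \frac{56}{3} + 0\right)\right)^{2} = \left(-101 + \frac{32}{3}\right)^{2} = \left(- \frac{271}{3}\right)^{2} = \frac{73441}{9}$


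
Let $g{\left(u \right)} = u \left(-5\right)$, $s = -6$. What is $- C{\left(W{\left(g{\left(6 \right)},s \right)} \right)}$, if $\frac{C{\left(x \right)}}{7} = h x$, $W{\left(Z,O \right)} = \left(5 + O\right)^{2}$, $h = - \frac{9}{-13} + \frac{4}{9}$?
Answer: $- \frac{931}{117} \approx -7.9573$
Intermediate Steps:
$h = \frac{133}{117}$ ($h = \left(-9\right) \left(- \frac{1}{13}\right) + 4 \cdot \frac{1}{9} = \frac{9}{13} + \frac{4}{9} = \frac{133}{117} \approx 1.1368$)
$g{\left(u \right)} = - 5 u$
$C{\left(x \right)} = \frac{931 x}{117}$ ($C{\left(x \right)} = 7 \frac{133 x}{117} = \frac{931 x}{117}$)
$- C{\left(W{\left(g{\left(6 \right)},s \right)} \right)} = - \frac{931 \left(5 - 6\right)^{2}}{117} = - \frac{931 \left(-1\right)^{2}}{117} = - \frac{931 \cdot 1}{117} = \left(-1\right) \frac{931}{117} = - \frac{931}{117}$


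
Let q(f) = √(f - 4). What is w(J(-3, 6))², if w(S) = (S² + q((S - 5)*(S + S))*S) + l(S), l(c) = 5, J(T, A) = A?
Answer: 1969 + 984*√2 ≈ 3360.6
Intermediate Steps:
q(f) = √(-4 + f)
w(S) = 5 + S² + S*√(-4 + 2*S*(-5 + S)) (w(S) = (S² + √(-4 + (S - 5)*(S + S))*S) + 5 = (S² + √(-4 + (-5 + S)*(2*S))*S) + 5 = (S² + √(-4 + 2*S*(-5 + S))*S) + 5 = (S² + S*√(-4 + 2*S*(-5 + S))) + 5 = 5 + S² + S*√(-4 + 2*S*(-5 + S)))
w(J(-3, 6))² = (5 + 6² + 6*√2*√(-2 + 6*(-5 + 6)))² = (5 + 36 + 6*√2*√(-2 + 6*1))² = (5 + 36 + 6*√2*√(-2 + 6))² = (5 + 36 + 6*√2*√4)² = (5 + 36 + 6*√2*2)² = (5 + 36 + 12*√2)² = (41 + 12*√2)²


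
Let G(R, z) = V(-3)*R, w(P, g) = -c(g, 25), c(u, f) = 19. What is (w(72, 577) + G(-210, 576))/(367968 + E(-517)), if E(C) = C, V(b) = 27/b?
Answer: 1871/367451 ≈ 0.0050918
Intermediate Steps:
w(P, g) = -19 (w(P, g) = -1*19 = -19)
G(R, z) = -9*R (G(R, z) = (27/(-3))*R = (27*(-⅓))*R = -9*R)
(w(72, 577) + G(-210, 576))/(367968 + E(-517)) = (-19 - 9*(-210))/(367968 - 517) = (-19 + 1890)/367451 = 1871*(1/367451) = 1871/367451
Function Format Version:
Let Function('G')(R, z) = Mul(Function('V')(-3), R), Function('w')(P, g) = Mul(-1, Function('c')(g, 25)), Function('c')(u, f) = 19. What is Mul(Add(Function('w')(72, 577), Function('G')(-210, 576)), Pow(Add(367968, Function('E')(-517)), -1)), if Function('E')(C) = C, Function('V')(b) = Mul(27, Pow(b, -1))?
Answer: Rational(1871, 367451) ≈ 0.0050918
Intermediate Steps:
Function('w')(P, g) = -19 (Function('w')(P, g) = Mul(-1, 19) = -19)
Function('G')(R, z) = Mul(-9, R) (Function('G')(R, z) = Mul(Mul(27, Pow(-3, -1)), R) = Mul(Mul(27, Rational(-1, 3)), R) = Mul(-9, R))
Mul(Add(Function('w')(72, 577), Function('G')(-210, 576)), Pow(Add(367968, Function('E')(-517)), -1)) = Mul(Add(-19, Mul(-9, -210)), Pow(Add(367968, -517), -1)) = Mul(Add(-19, 1890), Pow(367451, -1)) = Mul(1871, Rational(1, 367451)) = Rational(1871, 367451)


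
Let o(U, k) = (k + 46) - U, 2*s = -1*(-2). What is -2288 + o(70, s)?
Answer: -2311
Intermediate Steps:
s = 1 (s = (-1*(-2))/2 = (½)*2 = 1)
o(U, k) = 46 + k - U (o(U, k) = (46 + k) - U = 46 + k - U)
-2288 + o(70, s) = -2288 + (46 + 1 - 1*70) = -2288 + (46 + 1 - 70) = -2288 - 23 = -2311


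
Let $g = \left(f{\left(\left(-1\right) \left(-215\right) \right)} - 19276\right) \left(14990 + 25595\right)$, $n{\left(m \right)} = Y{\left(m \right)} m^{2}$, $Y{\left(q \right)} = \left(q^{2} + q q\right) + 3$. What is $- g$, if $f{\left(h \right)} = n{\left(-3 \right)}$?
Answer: $774645895$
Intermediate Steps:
$Y{\left(q \right)} = 3 + 2 q^{2}$ ($Y{\left(q \right)} = \left(q^{2} + q^{2}\right) + 3 = 2 q^{2} + 3 = 3 + 2 q^{2}$)
$n{\left(m \right)} = m^{2} \left(3 + 2 m^{2}\right)$ ($n{\left(m \right)} = \left(3 + 2 m^{2}\right) m^{2} = m^{2} \left(3 + 2 m^{2}\right)$)
$f{\left(h \right)} = 189$ ($f{\left(h \right)} = \left(-3\right)^{2} \left(3 + 2 \left(-3\right)^{2}\right) = 9 \left(3 + 2 \cdot 9\right) = 9 \left(3 + 18\right) = 9 \cdot 21 = 189$)
$g = -774645895$ ($g = \left(189 - 19276\right) \left(14990 + 25595\right) = \left(-19087\right) 40585 = -774645895$)
$- g = \left(-1\right) \left(-774645895\right) = 774645895$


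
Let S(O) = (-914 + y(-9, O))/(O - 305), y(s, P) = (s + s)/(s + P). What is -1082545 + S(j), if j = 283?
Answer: -3262665403/3014 ≈ -1.0825e+6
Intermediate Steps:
y(s, P) = 2*s/(P + s) (y(s, P) = (2*s)/(P + s) = 2*s/(P + s))
S(O) = (-914 - 18/(-9 + O))/(-305 + O) (S(O) = (-914 + 2*(-9)/(O - 9))/(O - 305) = (-914 + 2*(-9)/(-9 + O))/(-305 + O) = (-914 - 18/(-9 + O))/(-305 + O))
-1082545 + S(j) = -1082545 + 2*(4104 - 457*283)/((-305 + 283)*(-9 + 283)) = -1082545 + 2*(4104 - 129331)/(-22*274) = -1082545 + 2*(-1/22)*(1/274)*(-125227) = -1082545 + 125227/3014 = -3262665403/3014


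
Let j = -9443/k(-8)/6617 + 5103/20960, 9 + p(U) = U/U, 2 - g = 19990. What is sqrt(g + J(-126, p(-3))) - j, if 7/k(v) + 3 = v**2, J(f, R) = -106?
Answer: 1691010889/138692320 + I*sqrt(20094) ≈ 12.193 + 141.75*I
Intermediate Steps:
g = -19988 (g = 2 - 1*19990 = 2 - 19990 = -19988)
p(U) = -8 (p(U) = -9 + U/U = -9 + 1 = -8)
k(v) = 7/(-3 + v**2)
j = -1691010889/138692320 (j = -9443/(7/(-3 + (-8)**2))/6617 + 5103/20960 = -9443/(7/(-3 + 64))*(1/6617) + 5103*(1/20960) = -9443/(7/61)*(1/6617) + 5103/20960 = -9443/(7*(1/61))*(1/6617) + 5103/20960 = -9443/7/61*(1/6617) + 5103/20960 = -9443*61/7*(1/6617) + 5103/20960 = -82289*1/6617 + 5103/20960 = -82289/6617 + 5103/20960 = -1691010889/138692320 ≈ -12.193)
sqrt(g + J(-126, p(-3))) - j = sqrt(-19988 - 106) - 1*(-1691010889/138692320) = sqrt(-20094) + 1691010889/138692320 = I*sqrt(20094) + 1691010889/138692320 = 1691010889/138692320 + I*sqrt(20094)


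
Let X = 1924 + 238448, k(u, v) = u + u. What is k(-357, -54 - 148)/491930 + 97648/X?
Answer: 5983044379/14780774745 ≈ 0.40479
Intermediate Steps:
k(u, v) = 2*u
X = 240372
k(-357, -54 - 148)/491930 + 97648/X = (2*(-357))/491930 + 97648/240372 = -714*1/491930 + 97648*(1/240372) = -357/245965 + 24412/60093 = 5983044379/14780774745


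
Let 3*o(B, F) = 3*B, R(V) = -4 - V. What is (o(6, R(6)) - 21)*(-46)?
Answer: 690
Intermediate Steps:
o(B, F) = B (o(B, F) = (3*B)/3 = B)
(o(6, R(6)) - 21)*(-46) = (6 - 21)*(-46) = -15*(-46) = 690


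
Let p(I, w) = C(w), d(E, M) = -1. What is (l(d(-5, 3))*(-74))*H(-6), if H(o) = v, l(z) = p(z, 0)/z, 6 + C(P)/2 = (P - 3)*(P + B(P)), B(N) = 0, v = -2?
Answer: 1776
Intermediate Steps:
C(P) = -12 + 2*P*(-3 + P) (C(P) = -12 + 2*((P - 3)*(P + 0)) = -12 + 2*((-3 + P)*P) = -12 + 2*(P*(-3 + P)) = -12 + 2*P*(-3 + P))
p(I, w) = -12 - 6*w + 2*w²
l(z) = -12/z (l(z) = (-12 - 6*0 + 2*0²)/z = (-12 + 0 + 2*0)/z = (-12 + 0 + 0)/z = -12/z)
H(o) = -2
(l(d(-5, 3))*(-74))*H(-6) = (-12/(-1)*(-74))*(-2) = (-12*(-1)*(-74))*(-2) = (12*(-74))*(-2) = -888*(-2) = 1776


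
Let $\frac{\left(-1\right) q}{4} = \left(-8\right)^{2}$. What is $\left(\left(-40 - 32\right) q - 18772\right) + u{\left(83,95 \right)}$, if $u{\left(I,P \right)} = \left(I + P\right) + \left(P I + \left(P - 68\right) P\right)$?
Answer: $10288$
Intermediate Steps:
$q = -256$ ($q = - 4 \left(-8\right)^{2} = \left(-4\right) 64 = -256$)
$u{\left(I,P \right)} = I + P + I P + P \left(-68 + P\right)$ ($u{\left(I,P \right)} = \left(I + P\right) + \left(I P + \left(P - 68\right) P\right) = \left(I + P\right) + \left(I P + \left(-68 + P\right) P\right) = \left(I + P\right) + \left(I P + P \left(-68 + P\right)\right) = I + P + I P + P \left(-68 + P\right)$)
$\left(\left(-40 - 32\right) q - 18772\right) + u{\left(83,95 \right)} = \left(\left(-40 - 32\right) \left(-256\right) - 18772\right) + \left(83 + 95^{2} - 6365 + 83 \cdot 95\right) = \left(\left(-72\right) \left(-256\right) - 18772\right) + \left(83 + 9025 - 6365 + 7885\right) = \left(18432 - 18772\right) + 10628 = -340 + 10628 = 10288$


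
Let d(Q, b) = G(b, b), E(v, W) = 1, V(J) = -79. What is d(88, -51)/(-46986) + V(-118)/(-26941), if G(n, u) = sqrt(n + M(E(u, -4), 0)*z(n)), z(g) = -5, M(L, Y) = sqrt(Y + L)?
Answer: 79/26941 - I*sqrt(14)/23493 ≈ 0.0029323 - 0.00015927*I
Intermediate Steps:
M(L, Y) = sqrt(L + Y)
G(n, u) = sqrt(-5 + n) (G(n, u) = sqrt(n + sqrt(1 + 0)*(-5)) = sqrt(n + sqrt(1)*(-5)) = sqrt(n + 1*(-5)) = sqrt(n - 5) = sqrt(-5 + n))
d(Q, b) = sqrt(-5 + b)
d(88, -51)/(-46986) + V(-118)/(-26941) = sqrt(-5 - 51)/(-46986) - 79/(-26941) = sqrt(-56)*(-1/46986) - 79*(-1/26941) = (2*I*sqrt(14))*(-1/46986) + 79/26941 = -I*sqrt(14)/23493 + 79/26941 = 79/26941 - I*sqrt(14)/23493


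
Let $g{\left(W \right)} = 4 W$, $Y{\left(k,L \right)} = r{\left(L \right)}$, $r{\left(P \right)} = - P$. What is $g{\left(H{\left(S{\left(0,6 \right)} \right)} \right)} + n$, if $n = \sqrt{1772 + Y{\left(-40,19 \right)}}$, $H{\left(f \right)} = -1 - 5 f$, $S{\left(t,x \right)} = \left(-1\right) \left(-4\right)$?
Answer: $-84 + \sqrt{1753} \approx -42.131$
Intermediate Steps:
$Y{\left(k,L \right)} = - L$
$S{\left(t,x \right)} = 4$
$n = \sqrt{1753}$ ($n = \sqrt{1772 - 19} = \sqrt{1753} \approx 41.869$)
$g{\left(H{\left(S{\left(0,6 \right)} \right)} \right)} + n = 4 \left(-1 - 20\right) + \sqrt{1753} = 4 \left(-21\right) + \sqrt{1753} = -84 + \sqrt{1753}$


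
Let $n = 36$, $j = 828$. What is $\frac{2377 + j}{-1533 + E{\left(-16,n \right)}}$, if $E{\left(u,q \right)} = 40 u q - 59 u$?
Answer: $- \frac{3205}{23629} \approx -0.13564$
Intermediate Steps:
$E{\left(u,q \right)} = - 59 u + 40 q u$ ($E{\left(u,q \right)} = 40 q u - 59 u = - 59 u + 40 q u$)
$\frac{2377 + j}{-1533 + E{\left(-16,n \right)}} = \frac{2377 + 828}{-1533 - 16 \left(-59 + 40 \cdot 36\right)} = \frac{3205}{-1533 - 16 \left(-59 + 1440\right)} = \frac{3205}{-1533 - 22096} = \frac{3205}{-23629} = 3205 \left(- \frac{1}{23629}\right) = - \frac{3205}{23629}$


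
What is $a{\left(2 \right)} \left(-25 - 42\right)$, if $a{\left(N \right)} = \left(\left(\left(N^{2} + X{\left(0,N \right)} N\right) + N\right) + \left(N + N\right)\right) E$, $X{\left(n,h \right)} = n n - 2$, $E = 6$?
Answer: $-2412$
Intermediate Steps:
$X{\left(n,h \right)} = -2 + n^{2}$ ($X{\left(n,h \right)} = n^{2} - 2 = -2 + n^{2}$)
$a{\left(N \right)} = 6 N + 6 N^{2}$ ($a{\left(N \right)} = \left(\left(\left(N^{2} + \left(-2 + 0^{2}\right) N\right) + N\right) + \left(N + N\right)\right) 6 = \left(\left(\left(N^{2} + \left(-2 + 0\right) N\right) + N\right) + 2 N\right) 6 = \left(\left(\left(N^{2} - 2 N\right) + N\right) + 2 N\right) 6 = \left(\left(N^{2} - N\right) + 2 N\right) 6 = \left(N + N^{2}\right) 6 = 6 N + 6 N^{2}$)
$a{\left(2 \right)} \left(-25 - 42\right) = 6 \cdot 2 \left(1 + 2\right) \left(-25 - 42\right) = 6 \cdot 2 \cdot 3 \left(-67\right) = 36 \left(-67\right) = -2412$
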